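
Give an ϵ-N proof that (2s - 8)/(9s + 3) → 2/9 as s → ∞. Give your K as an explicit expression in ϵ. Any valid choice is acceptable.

Let ϵ > 0 be given. We seek K > 0 such that s > K implies |(2s - 8)/(9s + 3) − (2/9)| < ϵ.
(2s - 8)/(9s + 3) − (2/9) = (9(2s - 8) − 2(9s + 3)) / (9(9s + 3)) = -78/(9(9s + 3)).
For s > 0 we have 9s + 3 > 9s, so |(2s - 8)/(9s + 3) − (2/9)| = 78/(9(9s + 3)) < 78/(9·9s) = (26/27)/s.
Thus |(2s - 8)/(9s + 3) − (2/9)| < ϵ whenever s > (26/27)/ϵ.
Take K = (26/27)/ϵ. If s > K then |(2s - 8)/(9s + 3) − (2/9)| < (26/27)/s < ϵ.

K = (26/27)/ϵ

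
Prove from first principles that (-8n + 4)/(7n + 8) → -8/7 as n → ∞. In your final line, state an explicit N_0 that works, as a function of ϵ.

N_0 = (92/49)/ϵ

Let ϵ > 0 be given. For n ≥ 1, |(-8n + 4)/(7n + 8) + 8/7| = |92|/(7(7n + 8)) = 92/(7(7n + 8)).
Since 7n + 8 ≥ 7n for n ≥ 1, this is ≤ 92/(7·7n) = (92/49)/n.
So |(-8n + 4)/(7n + 8) + 8/7| < ϵ whenever n > (92/49)/ϵ.
Take N_0 = (92/49)/ϵ. If n > N_0 then |(-8n + 4)/(7n + 8) + 8/7| ≤ (92/49)/n < ϵ.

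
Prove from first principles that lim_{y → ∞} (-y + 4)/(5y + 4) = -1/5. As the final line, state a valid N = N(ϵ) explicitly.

Let ϵ > 0. We seek N > 0 such that y > N implies |(-y + 4)/(5y + 4) + 1/5| < ϵ.
(-y + 4)/(5y + 4) + 1/5 = (5(-y + 4) − (-1)(5y + 4)) / (5(5y + 4)) = 24/(5(5y + 4)).
For y > 0 we have 5y + 4 > 5y, so |(-y + 4)/(5y + 4) + 1/5| = 24/(5(5y + 4)) < 24/(5·5y) = (24/25)/y.
Thus |(-y + 4)/(5y + 4) + 1/5| < ϵ whenever y > (24/25)/ϵ.
Take N = (24/25)/ϵ. If y > N then |(-y + 4)/(5y + 4) + 1/5| < (24/25)/y < ϵ.

N = (24/25)/ϵ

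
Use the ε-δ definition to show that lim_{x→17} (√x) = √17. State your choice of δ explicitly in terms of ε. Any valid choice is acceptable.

δ = min(17, √17·ε)

Let ε > 0 be given. We want δ > 0 such that 0 < |x − 17| < δ implies |√x − √17| < ε.
Multiplying by the conjugate, |√x − √17| = |x − 17|/(√x + √17).
Restrict δ ≤ 17 so that |x − 17| < 17 forces x > 0, and then √x + √17 > √17.
Hence |√x − √17| < |x − 17|/√17, which is < ε once |x − 17| < √17·ε.
Take δ = min(17, √17·ε). If 0 < |x − 17| < δ then x > 0 and |√x − √17| < |x − 17|/√17 < ε.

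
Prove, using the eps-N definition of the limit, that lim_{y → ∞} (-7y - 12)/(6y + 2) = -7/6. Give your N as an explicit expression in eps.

N = (29/18)/eps

Fix eps > 0. We seek N > 0 such that y > N implies |(-7y - 12)/(6y + 2) + 7/6| < eps.
(-7y - 12)/(6y + 2) + 7/6 = (6(-7y - 12) − (-7)(6y + 2)) / (6(6y + 2)) = -58/(6(6y + 2)).
For y > 0 we have 6y + 2 > 6y, so |(-7y - 12)/(6y + 2) + 7/6| = 58/(6(6y + 2)) < 58/(6·6y) = (29/18)/y.
Thus |(-7y - 12)/(6y + 2) + 7/6| < eps whenever y > (29/18)/eps.
Take N = (29/18)/eps. If y > N then |(-7y - 12)/(6y + 2) + 7/6| < (29/18)/y < eps.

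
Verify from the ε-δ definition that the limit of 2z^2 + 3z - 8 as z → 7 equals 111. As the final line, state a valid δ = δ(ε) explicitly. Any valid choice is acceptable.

δ = min(2, ε/35)

Let ε > 0. We want δ > 0 such that 0 < |z − 7| < δ implies |(2z^2 + 3z - 8) − 111| < ε.
(2z^2 + 3z - 8) − 111 = 2z^2 + 3z - 119 = (z − 7)(2z + 17).
So |(2z^2 + 3z - 8) − 111| = |z − 7|·|2z + 17|.
Assume first that |z − 7| < 2, so |z| < 9. Then |2z + 17| ≤ 2·9 + 17 = 35.
Hence |(2z^2 + 3z - 8) − 111| ≤ 35|z − 7| < ε provided |z − 7| < ε/35.
Choosing δ = min(2, ε/35) ensures both conditions, hence |(2z^2 + 3z - 8) − 111| < ε.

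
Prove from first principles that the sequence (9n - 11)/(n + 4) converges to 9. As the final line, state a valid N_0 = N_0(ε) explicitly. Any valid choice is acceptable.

Let ε > 0. For n ≥ 1, |(9n - 11)/(n + 4) − 9| = |-47|/((n + 4)) = 47/((n + 4)).
Since n + 4 ≥ n for n ≥ 1, this is ≤ 47/(n) = 47/n.
So |(9n - 11)/(n + 4) − 9| < ε whenever n > 47/ε.
Take N_0 = 47/ε. If n > N_0 then |(9n - 11)/(n + 4) − 9| ≤ 47/n < ε.

N_0 = 47/ε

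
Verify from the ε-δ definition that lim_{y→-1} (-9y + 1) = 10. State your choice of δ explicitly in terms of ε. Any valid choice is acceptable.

Let ε > 0. We need δ > 0 so that 0 < |y + 1| < δ implies |(-9y + 1) − 10| < ε.
Since (-9y + 1) − 10 = -9(y + 1), we have |(-9y + 1) − 10| = 9|y + 1|.
Thus it suffices that |y + 1| < ε/9.
Choosing δ = ε/9 gives |(-9y + 1) − 10| = 9|y + 1| < ε whenever |y + 1| < δ.

δ = ε/9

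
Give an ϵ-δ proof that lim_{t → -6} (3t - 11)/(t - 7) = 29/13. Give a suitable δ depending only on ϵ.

δ = min(13/2, (169/20)ϵ)

Let ϵ > 0. We want δ > 0 with 0 < |t + 6| < δ ⇒ |(3t - 11)/(t - 7) − (29/13)| < ϵ.
Combining over a common denominator, (3t - 11)/(t - 7) − (29/13) = [(3t - 11)·(-13) − (-29)·(t - 7)] / [(-13)·(t - 7)] = -10(t + 6) / ((-13)(t - 7)).
So |(3t - 11)/(t - 7) − (29/13)| = 10|t + 6| / (13·|t − 7|).
Require δ ≤ 13/2, so |t − 7| ≥ |-13| − |t + 6| > 13 − 13/2 = 13/2.
Hence |(3t - 11)/(t - 7) − (29/13)| < 10|t + 6|/(13·(13/2)) = (20/169)|t + 6|, which is < ϵ once |t + 6| < (169/20)ϵ.
Take δ = min(13/2, (169/20)ϵ). Then 0 < |t + 6| < δ forces both bounds, so |(3t - 11)/(t - 7) − (29/13)| < ϵ.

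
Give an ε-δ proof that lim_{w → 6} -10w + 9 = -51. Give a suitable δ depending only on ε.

δ = ε/10

Let ε > 0 be given. We need δ > 0 so that 0 < |w − 6| < δ implies |(-10w + 9) + 51| < ε.
Since (-10w + 9) + 51 = -10(w − 6), we have |(-10w + 9) + 51| = 10|w − 6|.
Thus it suffices that |w − 6| < ε/10.
Choosing δ = ε/10 gives |(-10w + 9) + 51| = 10|w − 6| < ε whenever |w − 6| < δ.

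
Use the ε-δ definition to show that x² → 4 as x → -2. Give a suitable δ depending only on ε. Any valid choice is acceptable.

Let ε > 0. We seek δ > 0 with 0 < |x + 2| < δ ⇒ |x² − 4| < ε.
Factor: x² − 4 = (x + 2)(x - 2), so |x² − 4| = |x + 2|·|x - 2|.
Restrict δ ≤ 1. Then |x + 2| < 1 gives |x| < 3, so by the triangle inequality |x - 2| ≤ 3 + 2 = 5.
Hence |x² − 4| ≤ 5|x + 2|, which is < ε once |x + 2| < ε/5.
Take δ = min(1, ε/5). If 0 < |x + 2| < δ then both bounds hold and |x² − 4| ≤ 5|x + 2| < 5·(ε/5) = ε.

δ = min(1, ε/5)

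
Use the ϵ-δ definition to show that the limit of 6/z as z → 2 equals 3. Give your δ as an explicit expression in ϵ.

δ = min(1, (1/3)ϵ)

Let ϵ > 0 be given. We seek δ > 0 such that 0 < |z − 2| < δ implies |6/z − 3| < ϵ.
|6/z − 3| = 6·|2 − z|/(2·|z|) = 6|z − 2|/(2|z|).
Restrict δ ≤ 1. Then |z − 2| < 1 gives |z| > 1, so 2|z| > 2.
Then |6/z − 3| < 6|z − 2|/2, which is < ϵ when |z − 2| < (1/3)ϵ.
Take δ = min(1, (1/3)ϵ). Then 0 < |z − 2| < δ gives both |z − 2| < 1 and |z − 2| < (1/3)ϵ, so |6/z − 3| < ϵ.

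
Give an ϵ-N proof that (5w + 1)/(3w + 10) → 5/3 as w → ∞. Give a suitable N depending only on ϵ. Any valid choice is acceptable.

Let ϵ > 0. We seek N > 0 such that w > N implies |(5w + 1)/(3w + 10) − (5/3)| < ϵ.
(5w + 1)/(3w + 10) − (5/3) = (3(5w + 1) − 5(3w + 10)) / (3(3w + 10)) = -47/(3(3w + 10)).
For w > 0 we have 3w + 10 > 3w, so |(5w + 1)/(3w + 10) − (5/3)| = 47/(3(3w + 10)) < 47/(3·3w) = (47/9)/w.
Thus |(5w + 1)/(3w + 10) − (5/3)| < ϵ whenever w > (47/9)/ϵ.
Take N = (47/9)/ϵ. If w > N then |(5w + 1)/(3w + 10) − (5/3)| < (47/9)/w < ϵ.

N = (47/9)/ϵ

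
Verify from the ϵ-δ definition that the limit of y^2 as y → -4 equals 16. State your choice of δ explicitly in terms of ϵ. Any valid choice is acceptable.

Fix ϵ > 0. We seek δ > 0 with 0 < |y + 4| < δ ⇒ |y^2 − 16| < ϵ.
Factor: y^2 − 16 = (y + 4)(y - 4), so |y^2 − 16| = |y + 4|·|y - 4|.
Restrict δ ≤ 1. Then |y + 4| < 1 gives |y| < 5, so by the triangle inequality |y - 4| ≤ 5 + 4 = 9.
Hence |y^2 − 16| ≤ 9|y + 4|, which is < ϵ once |y + 4| < ϵ/9.
Take δ = min(1, ϵ/9). If 0 < |y + 4| < δ then both bounds hold and |y^2 − 16| ≤ 9|y + 4| < 9·(ϵ/9) = ϵ.

δ = min(1, ϵ/9)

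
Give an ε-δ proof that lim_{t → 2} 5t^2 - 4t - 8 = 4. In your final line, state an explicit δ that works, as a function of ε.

δ = min(1, ε/21)

Let ε > 0 be given. We want δ > 0 such that 0 < |t − 2| < δ implies |(5t^2 - 4t - 8) − 4| < ε.
(5t^2 - 4t - 8) − 4 = 5t^2 - 4t - 12 = (t − 2)(5t + 6).
So |(5t^2 - 4t - 8) − 4| = |t − 2|·|5t + 6|.
Require δ ≤ 1. Then |t − 2| < 1 gives |t| < 3, and by the triangle inequality |5t + 6| ≤ 5·3 + 6 = 21.
Hence |(5t^2 - 4t - 8) − 4| ≤ 21|t − 2| < ε provided |t − 2| < ε/21.
Choosing δ = min(1, ε/21) ensures both conditions, hence |(5t^2 - 4t - 8) − 4| < ε.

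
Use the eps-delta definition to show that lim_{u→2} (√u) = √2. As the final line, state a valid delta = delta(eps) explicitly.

delta = min(2, √2·eps)

Fix eps > 0. We want delta > 0 such that 0 < |u − 2| < delta implies |√u − √2| < eps.
Rationalise: √u − √2 = (u − 2)/(√u + √2), so |√u − √2| = |u − 2|/(√u + √2).
Restrict delta ≤ 2 so that |u − 2| < 2 forces u > 0, and then √u + √2 > √2.
Hence |√u − √2| < |u − 2|/√2, which is < eps once |u − 2| < √2·eps.
Take delta = min(2, √2·eps). If 0 < |u − 2| < delta then u > 0 and |√u − √2| < |u − 2|/√2 < eps.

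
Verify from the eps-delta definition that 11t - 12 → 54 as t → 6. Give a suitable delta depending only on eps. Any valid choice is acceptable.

Suppose eps > 0. We need delta > 0 so that 0 < |t − 6| < delta implies |(11t - 12) − 54| < eps.
|(11t - 12) − 54| = |11t - 66| = 11|t − 6|.
Thus it suffices that |t − 6| < eps/11.
Take delta = eps/11. If 0 < |t − 6| < delta then |(11t - 12) − 54| = 11|t − 6| < 11·(eps/11) = eps.

delta = eps/11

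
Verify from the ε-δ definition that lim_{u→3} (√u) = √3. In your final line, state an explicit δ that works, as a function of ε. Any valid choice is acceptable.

Suppose ε > 0. We want δ > 0 such that 0 < |u − 3| < δ implies |√u − √3| < ε.
Rationalise: √u − √3 = (u − 3)/(√u + √3), so |√u − √3| = |u − 3|/(√u + √3).
Restrict δ ≤ 3 so that |u − 3| < 3 forces u > 0, and then √u + √3 > √3.
Hence |√u − √3| < |u − 3|/√3, which is < ε once |u − 3| < √3·ε.
Take δ = min(3, √3·ε). If 0 < |u − 3| < δ then u > 0 and |√u − √3| < |u − 3|/√3 < ε.

δ = min(3, √3·ε)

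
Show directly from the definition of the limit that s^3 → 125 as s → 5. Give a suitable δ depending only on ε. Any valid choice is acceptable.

δ = min(1, ε/91)

Let ε > 0. We seek δ > 0 with 0 < |s − 5| < δ ⇒ |s^3 − 125| < ε.
Factor: s^3 − 125 = (s − 5)(s^2 + 5s + 25), so |s^3 − 125| = |s − 5|·|s^2 + 5s + 25|.
Restrict δ ≤ 1. Then |s − 5| < 1 gives |s| < 6, so by the triangle inequality |s^2 + 5s + 25| ≤ 6^2 + 5·6 + 25 = 91.
Hence |s^3 − 125| ≤ 91|s − 5|, which is < ε once |s − 5| < ε/91.
Take δ = min(1, ε/91). If 0 < |s − 5| < δ then both bounds hold and |s^3 − 125| ≤ 91|s − 5| < 91·(ε/91) = ε.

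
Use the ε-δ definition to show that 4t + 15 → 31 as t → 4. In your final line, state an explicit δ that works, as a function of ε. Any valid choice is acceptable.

δ = ε/4

Suppose ε > 0. We need δ > 0 so that 0 < |t − 4| < δ implies |(4t + 15) − 31| < ε.
Since (4t + 15) − 31 = 4(t − 4), we have |(4t + 15) − 31| = 4|t − 4|.
Thus it suffices that |t − 4| < ε/4.
Take δ = ε/4. If 0 < |t − 4| < δ then |(4t + 15) − 31| = 4|t − 4| < 4·(ε/4) = ε.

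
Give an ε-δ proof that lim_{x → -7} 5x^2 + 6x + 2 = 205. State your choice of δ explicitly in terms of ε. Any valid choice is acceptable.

Fix ε > 0. We want δ > 0 such that 0 < |x + 7| < δ implies |(5x^2 + 6x + 2) − 205| < ε.
(5x^2 + 6x + 2) − 205 = 5x^2 + 6x - 203 = (x + 7)(5x - 29).
So |(5x^2 + 6x + 2) − 205| = |x + 7|·|5x - 29|.
Assume first that |x + 7| < 1, so |x| < 8. Then |5x - 29| ≤ 5·8 + 29 = 69.
Hence |(5x^2 + 6x + 2) − 205| ≤ 69|x + 7| < ε provided |x + 7| < ε/69.
Choosing δ = min(1, ε/69) ensures both conditions, hence |(5x^2 + 6x + 2) − 205| < ε.

δ = min(1, ε/69)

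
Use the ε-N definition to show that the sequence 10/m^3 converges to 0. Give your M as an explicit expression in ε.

M = (10/ε)^{1/3}

Fix ε > 0. For m ≥ 1, |10/m^3 − 0| = 10/m^3.
10/m^3 < ε ⇔ m^3 > 10/ε ⇔ m > (10/ε)^{1/3}.
Take M = (10/ε)^{1/3}. Then m > M implies 10/m^3 < ε.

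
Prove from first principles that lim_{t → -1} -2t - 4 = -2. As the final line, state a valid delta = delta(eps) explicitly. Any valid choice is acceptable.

Let eps > 0 be given. We need delta > 0 so that 0 < |t + 1| < delta implies |(-2t - 4) + 2| < eps.
|(-2t - 4) + 2| = |-2t - 2| = 2|t + 1|.
Thus it suffices that |t + 1| < eps/2.
Take delta = eps/2. If 0 < |t + 1| < delta then |(-2t - 4) + 2| = 2|t + 1| < 2·(eps/2) = eps.

delta = eps/2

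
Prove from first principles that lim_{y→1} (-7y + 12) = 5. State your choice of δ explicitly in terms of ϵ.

Suppose ϵ > 0. We need δ > 0 so that 0 < |y − 1| < δ implies |(-7y + 12) − 5| < ϵ.
|(-7y + 12) − 5| = |-7y + 7| = 7|y − 1|.
Thus it suffices that |y − 1| < ϵ/7.
Take δ = ϵ/7. If 0 < |y − 1| < δ then |(-7y + 12) − 5| = 7|y − 1| < 7·(ϵ/7) = ϵ.

δ = ϵ/7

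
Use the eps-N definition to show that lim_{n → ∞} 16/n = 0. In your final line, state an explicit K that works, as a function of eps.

Suppose eps > 0. For n ≥ 1, |16/n − 0| = 16/(n) ≤ 16/n.
We need 16/n < eps, i.e. n > 16/eps.
Take K = 16/eps. If n > K then |16/n| ≤ 16/n < eps.

K = 16/eps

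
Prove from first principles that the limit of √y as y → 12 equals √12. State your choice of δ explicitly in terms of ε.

δ = min(12, √12·ε)

Fix ε > 0. We want δ > 0 such that 0 < |y − 12| < δ implies |√y − √12| < ε.
Multiplying by the conjugate, |√y − √12| = |y − 12|/(√y + √12).
Restrict δ ≤ 12 so that |y − 12| < 12 forces y > 0, and then √y + √12 > √12.
Hence |√y − √12| < |y − 12|/√12, which is < ε once |y − 12| < √12·ε.
Take δ = min(12, √12·ε). If 0 < |y − 12| < δ then y > 0 and |√y − √12| < |y − 12|/√12 < ε.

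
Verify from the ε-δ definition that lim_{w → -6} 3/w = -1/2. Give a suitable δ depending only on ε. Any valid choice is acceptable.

Fix ε > 0. We seek δ > 0 such that 0 < |w + 6| < δ implies |3/w + 1/2| < ε.
|3/w + 1/2| = 3·|-6 − w|/(6·|w|) = 3|w + 6|/(6|w|).
Require δ ≤ 3 so that |w| > 6 − 3 = 3, hence 6|w| > 18.
Then |3/w + 1/2| < 3|w + 6|/18, which is < ε when |w + 6| < 6ε.
Take δ = min(3, 6ε). Then 0 < |w + 6| < δ gives both |w + 6| < 3 and |w + 6| < 6ε, so |3/w + 1/2| < ε.

δ = min(3, 6ε)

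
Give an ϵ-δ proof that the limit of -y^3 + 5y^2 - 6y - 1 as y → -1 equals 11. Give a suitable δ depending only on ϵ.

Let ϵ > 0. We want δ > 0 such that 0 < |y + 1| < δ implies |(-y^3 + 5y^2 - 6y - 1) − 11| < ϵ.
(-y^3 + 5y^2 - 6y - 1) − 11 = -y^3 + 5y^2 - 6y - 12 = (y + 1)(-y^2 + 6y - 12).
So |(-y^3 + 5y^2 - 6y - 1) − 11| = |y + 1|·|-y^2 + 6y - 12|.
Require δ ≤ 2. Then |y + 1| < 2 gives |y| < 3, and by the triangle inequality |-y^2 + 6y - 12| ≤ 3^2 + 6·3 + 12 = 39.
Hence |(-y^3 + 5y^2 - 6y - 1) − 11| ≤ 39|y + 1| < ϵ provided |y + 1| < ϵ/39.
Take δ = min(2, ϵ/39). Then 0 < |y + 1| < δ gives both |y + 1| < 2 and |y + 1| < ϵ/39, so |(-y^3 + 5y^2 - 6y - 1) − 11| < ϵ.

δ = min(2, ϵ/39)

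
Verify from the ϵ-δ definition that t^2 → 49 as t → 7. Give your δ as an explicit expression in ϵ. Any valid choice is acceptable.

δ = min(2, ϵ/16)

Let ϵ > 0. We seek δ > 0 with 0 < |t − 7| < δ ⇒ |t^2 − 49| < ϵ.
Factor: t^2 − 49 = (t − 7)(t + 7), so |t^2 − 49| = |t − 7|·|t + 7|.
Restrict δ ≤ 2. Then |t − 7| < 2 gives |t| < 9, so by the triangle inequality |t + 7| ≤ 9 + 7 = 16.
Hence |t^2 − 49| ≤ 16|t − 7|, which is < ϵ once |t − 7| < ϵ/16.
Take δ = min(2, ϵ/16). If 0 < |t − 7| < δ then both bounds hold and |t^2 − 49| ≤ 16|t − 7| < 16·(ϵ/16) = ϵ.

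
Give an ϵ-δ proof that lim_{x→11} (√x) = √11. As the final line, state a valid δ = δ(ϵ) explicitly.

Let ϵ > 0 be given. We want δ > 0 such that 0 < |x − 11| < δ implies |√x − √11| < ϵ.
Rationalise: √x − √11 = (x − 11)/(√x + √11), so |√x − √11| = |x − 11|/(√x + √11).
Restrict δ ≤ 11 so that |x − 11| < 11 forces x > 0, and then √x + √11 > √11.
Hence |√x − √11| < |x − 11|/√11, which is < ϵ once |x − 11| < √11·ϵ.
Take δ = min(11, √11·ϵ). If 0 < |x − 11| < δ then x > 0 and |√x − √11| < |x − 11|/√11 < ϵ.

δ = min(11, √11·ϵ)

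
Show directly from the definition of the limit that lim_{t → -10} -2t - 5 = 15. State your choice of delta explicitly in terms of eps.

delta = eps/2

Let eps > 0 be given. We need delta > 0 so that 0 < |t + 10| < delta implies |(-2t - 5) − 15| < eps.
|(-2t - 5) − 15| = |-2t - 20| = 2|t + 10|.
So 2|t + 10| < eps exactly when |t + 10| < eps/2.
Choosing delta = eps/2 gives |(-2t - 5) − 15| = 2|t + 10| < eps whenever |t + 10| < delta.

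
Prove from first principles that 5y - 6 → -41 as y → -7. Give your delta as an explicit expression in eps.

Fix eps > 0. We need delta > 0 so that 0 < |y + 7| < delta implies |(5y - 6) + 41| < eps.
Since (5y - 6) + 41 = 5(y + 7), we have |(5y - 6) + 41| = 5|y + 7|.
Thus it suffices that |y + 7| < eps/5.
Choosing delta = eps/5 gives |(5y - 6) + 41| = 5|y + 7| < eps whenever |y + 7| < delta.

delta = eps/5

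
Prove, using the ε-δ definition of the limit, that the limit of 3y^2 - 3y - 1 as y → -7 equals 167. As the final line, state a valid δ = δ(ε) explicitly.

Let ε > 0. We want δ > 0 such that 0 < |y + 7| < δ implies |(3y^2 - 3y - 1) − 167| < ε.
(3y^2 - 3y - 1) − 167 = 3y^2 - 3y - 168 = (y + 7)(3y - 24).
So |(3y^2 - 3y - 1) − 167| = |y + 7|·|3y - 24|.
Assume first that |y + 7| < 1, so |y| < 8. Then |3y - 24| ≤ 3·8 + 24 = 48.
Hence |(3y^2 - 3y - 1) − 167| ≤ 48|y + 7| < ε provided |y + 7| < ε/48.
Take δ = min(1, ε/48). Then 0 < |y + 7| < δ gives both |y + 7| < 1 and |y + 7| < ε/48, so |(3y^2 - 3y - 1) − 167| < ε.

δ = min(1, ε/48)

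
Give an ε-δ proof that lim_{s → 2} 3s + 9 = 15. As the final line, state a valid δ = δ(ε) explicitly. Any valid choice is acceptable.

δ = ε/3

Fix ε > 0. We need δ > 0 so that 0 < |s − 2| < δ implies |(3s + 9) − 15| < ε.
|(3s + 9) − 15| = |3s - 6| = 3|s − 2|.
Thus it suffices that |s − 2| < ε/3.
Choosing δ = ε/3 gives |(3s + 9) − 15| = 3|s − 2| < ε whenever |s − 2| < δ.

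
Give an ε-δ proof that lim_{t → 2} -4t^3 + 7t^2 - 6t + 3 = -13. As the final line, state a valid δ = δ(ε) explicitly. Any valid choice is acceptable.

Suppose ε > 0. We want δ > 0 such that 0 < |t − 2| < δ implies |(-4t^3 + 7t^2 - 6t + 3) + 13| < ε.
(-4t^3 + 7t^2 - 6t + 3) + 13 = -4t^3 + 7t^2 - 6t + 16 = (t − 2)(-4t^2 - t - 8).
So |(-4t^3 + 7t^2 - 6t + 3) + 13| = |t − 2|·|-4t^2 - t - 8|.
Require δ ≤ 2. Then |t − 2| < 2 gives |t| < 4, and by the triangle inequality |-4t^2 - t - 8| ≤ 4·4^2 + 4 + 8 = 76.
Hence |(-4t^3 + 7t^2 - 6t + 3) + 13| ≤ 76|t − 2| < ε provided |t − 2| < ε/76.
Choosing δ = min(2, ε/76) ensures both conditions, hence |(-4t^3 + 7t^2 - 6t + 3) + 13| < ε.

δ = min(2, ε/76)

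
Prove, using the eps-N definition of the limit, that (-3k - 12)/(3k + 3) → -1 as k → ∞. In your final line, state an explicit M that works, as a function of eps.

M = 3/eps

Fix eps > 0. For k ≥ 1, |(-3k - 12)/(3k + 3) + 1| = |-27|/(3(3k + 3)) = 27/(3(3k + 3)).
Since 3k + 3 ≥ 3k for k ≥ 1, this is ≤ 27/(3·3k) = 3/k.
So |(-3k - 12)/(3k + 3) + 1| < eps whenever k > 3/eps.
Take M = 3/eps. If k > M then |(-3k - 12)/(3k + 3) + 1| ≤ 3/k < eps.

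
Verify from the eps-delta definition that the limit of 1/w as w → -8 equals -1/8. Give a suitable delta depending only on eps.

Let eps > 0 be given. We seek delta > 0 such that 0 < |w + 8| < delta implies |1/w + 1/8| < eps.
|1/w + 1/8| = |-8 − w|/(8·|w|) = |w + 8|/(8|w|).
Require delta ≤ 4 so that |w| > 8 − 4 = 4, hence 8|w| > 32.
Then |1/w + 1/8| < |w + 8|/32, which is < eps when |w + 8| < 32eps.
Take delta = min(4, 32eps). Then 0 < |w + 8| < delta gives both |w + 8| < 4 and |w + 8| < 32eps, so |1/w + 1/8| < eps.

delta = min(4, 32eps)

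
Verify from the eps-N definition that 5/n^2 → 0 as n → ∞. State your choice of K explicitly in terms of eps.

K = (5/eps)^{1/2}

Let eps > 0. For n ≥ 1, |5/n^2 − 0| = 5/n^2.
5/n^2 < eps ⇔ n^2 > 5/eps ⇔ n > (5/eps)^{1/2}.
Take K = (5/eps)^{1/2}. Then n > K implies 5/n^2 < eps.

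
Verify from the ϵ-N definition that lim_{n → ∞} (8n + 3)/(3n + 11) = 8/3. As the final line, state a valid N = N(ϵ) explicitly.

N = (79/9)/ϵ

Fix ϵ > 0. For n ≥ 1, |(8n + 3)/(3n + 11) − (8/3)| = |-79|/(3(3n + 11)) = 79/(3(3n + 11)).
Since 3n + 11 ≥ 3n for n ≥ 1, this is ≤ 79/(3·3n) = (79/9)/n.
So |(8n + 3)/(3n + 11) − (8/3)| < ϵ whenever n > (79/9)/ϵ.
Take N = (79/9)/ϵ. If n > N then |(8n + 3)/(3n + 11) − (8/3)| ≤ (79/9)/n < ϵ.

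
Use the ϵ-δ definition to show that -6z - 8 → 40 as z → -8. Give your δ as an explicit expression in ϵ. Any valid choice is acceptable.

δ = ϵ/6

Let ϵ > 0. We need δ > 0 so that 0 < |z + 8| < δ implies |(-6z - 8) − 40| < ϵ.
|(-6z - 8) − 40| = |-6z - 48| = 6|z + 8|.
Thus it suffices that |z + 8| < ϵ/6.
Choosing δ = ϵ/6 gives |(-6z - 8) − 40| = 6|z + 8| < ϵ whenever |z + 8| < δ.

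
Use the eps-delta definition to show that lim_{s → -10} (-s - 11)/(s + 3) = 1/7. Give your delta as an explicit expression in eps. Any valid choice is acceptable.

delta = min(7/2, (49/16)eps)

Let eps > 0. We want delta > 0 with 0 < |s + 10| < delta ⇒ |(-s - 11)/(s + 3) − (1/7)| < eps.
Combining over a common denominator, (-s - 11)/(s + 3) − (1/7) = [(-s - 11)·(-7) − (-1)·(s + 3)] / [(-7)·(s + 3)] = 8(s + 10) / ((-7)(s + 3)).
So |(-s - 11)/(s + 3) − (1/7)| = 8|s + 10| / (7·|s + 3|).
Require delta ≤ 7/2, so |s + 3| ≥ |-7| − |s + 10| > 7 − 7/2 = 7/2.
Hence |(-s - 11)/(s + 3) − (1/7)| < 8|s + 10|/(7·(7/2)) = (16/49)|s + 10|, which is < eps once |s + 10| < (49/16)eps.
Take delta = min(7/2, (49/16)eps). Then 0 < |s + 10| < delta forces both bounds, so |(-s - 11)/(s + 3) − (1/7)| < eps.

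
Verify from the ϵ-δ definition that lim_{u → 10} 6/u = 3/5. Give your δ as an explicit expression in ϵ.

δ = min(5, (25/3)ϵ)

Let ϵ > 0. We seek δ > 0 such that 0 < |u − 10| < δ implies |6/u − (3/5)| < ϵ.
|6/u − (3/5)| = 6·|10 − u|/(10·|u|) = 6|u − 10|/(10|u|).
Require δ ≤ 5 so that |u| > 10 − 5 = 5, hence 10|u| > 50.
Then |6/u − (3/5)| < 6|u − 10|/50, which is < ϵ when |u − 10| < (25/3)ϵ.
Take δ = min(5, (25/3)ϵ). Then 0 < |u − 10| < δ gives both |u − 10| < 5 and |u − 10| < (25/3)ϵ, so |6/u − (3/5)| < ϵ.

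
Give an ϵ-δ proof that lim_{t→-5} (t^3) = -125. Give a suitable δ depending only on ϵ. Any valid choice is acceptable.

δ = min(1, ϵ/91)

Suppose ϵ > 0. We seek δ > 0 with 0 < |t + 5| < δ ⇒ |t^3 + 125| < ϵ.
Factor: t^3 + 125 = (t + 5)(t^2 - 5t + 25), so |t^3 + 125| = |t + 5|·|t^2 - 5t + 25|.
Impose δ ≤ 1 so that |t| < 6; then |t^2 - 5t + 25| ≤ 91.
Hence |t^3 + 125| ≤ 91|t + 5|, which is < ϵ once |t + 5| < ϵ/91.
Take δ = min(1, ϵ/91). If 0 < |t + 5| < δ then both bounds hold and |t^3 + 125| ≤ 91|t + 5| < 91·(ϵ/91) = ϵ.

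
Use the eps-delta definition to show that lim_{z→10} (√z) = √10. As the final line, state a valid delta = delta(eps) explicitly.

Let eps > 0. We want delta > 0 such that 0 < |z − 10| < delta implies |√z − √10| < eps.
Multiplying by the conjugate, |√z − √10| = |z − 10|/(√z + √10).
Restrict delta ≤ 10 so that |z − 10| < 10 forces z > 0, and then √z + √10 > √10.
Hence |√z − √10| < |z − 10|/√10, which is < eps once |z − 10| < √10·eps.
Take delta = min(10, √10·eps). If 0 < |z − 10| < delta then z > 0 and |√z − √10| < |z − 10|/√10 < eps.

delta = min(10, √10·eps)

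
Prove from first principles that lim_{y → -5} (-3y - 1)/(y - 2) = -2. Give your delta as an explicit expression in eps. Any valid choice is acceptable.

Fix eps > 0. We want delta > 0 with 0 < |y + 5| < delta ⇒ |(-3y - 1)/(y - 2) + 2| < eps.
Combining over a common denominator, (-3y - 1)/(y - 2) + 2 = [(-3y - 1)·(-7) − 14·(y - 2)] / [(-7)·(y - 2)] = 7(y + 5) / ((-7)(y - 2)).
So |(-3y - 1)/(y - 2) + 2| = 7|y + 5| / (7·|y − 2|).
Require delta ≤ 7/2, so |y − 2| ≥ |-7| − |y + 5| > 7 − 7/2 = 7/2.
Hence |(-3y - 1)/(y - 2) + 2| < 7|y + 5|/(7·(7/2)) = (2/7)|y + 5|, which is < eps once |y + 5| < (7/2)eps.
Take delta = min(7/2, (7/2)eps). Then 0 < |y + 5| < delta forces both bounds, so |(-3y - 1)/(y - 2) + 2| < eps.

delta = min(7/2, (7/2)eps)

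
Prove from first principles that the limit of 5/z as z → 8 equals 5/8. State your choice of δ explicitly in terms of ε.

δ = min(4, (32/5)ε)

Fix ε > 0. We seek δ > 0 such that 0 < |z − 8| < δ implies |5/z − (5/8)| < ε.
|5/z − (5/8)| = 5·|8 − z|/(8·|z|) = 5|z − 8|/(8|z|).
Require δ ≤ 4 so that |z| > 8 − 4 = 4, hence 8|z| > 32.
Then |5/z − (5/8)| < 5|z − 8|/32, which is < ε when |z − 8| < (32/5)ε.
Take δ = min(4, (32/5)ε). Then 0 < |z − 8| < δ gives both |z − 8| < 4 and |z − 8| < (32/5)ε, so |5/z − (5/8)| < ε.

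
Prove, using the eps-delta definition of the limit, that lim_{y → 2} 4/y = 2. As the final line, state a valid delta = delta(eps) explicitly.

delta = min(1, (1/2)eps)

Suppose eps > 0. We seek delta > 0 such that 0 < |y − 2| < delta implies |4/y − 2| < eps.
|4/y − 2| = 4·|2 − y|/(2·|y|) = 4|y − 2|/(2|y|).
Restrict delta ≤ 1. Then |y − 2| < 1 gives |y| > 1, so 2|y| > 2.
Then |4/y − 2| < 4|y − 2|/2, which is < eps when |y − 2| < (1/2)eps.
Take delta = min(1, (1/2)eps). Then 0 < |y − 2| < delta gives both |y − 2| < 1 and |y − 2| < (1/2)eps, so |4/y − 2| < eps.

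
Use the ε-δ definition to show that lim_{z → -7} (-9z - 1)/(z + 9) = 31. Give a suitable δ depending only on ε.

δ = min(1, (1/40)ε)

Fix ε > 0. We want δ > 0 with 0 < |z + 7| < δ ⇒ |(-9z - 1)/(z + 9) − 31| < ε.
Combining over a common denominator, (-9z - 1)/(z + 9) − 31 = [(-9z - 1)·2 − 62·(z + 9)] / [2·(z + 9)] = -80(z + 7) / (2(z + 9)).
So |(-9z - 1)/(z + 9) − 31| = 80|z + 7| / (2·|z + 9|).
Require δ ≤ 1, so |z + 9| ≥ |2| − |z + 7| > 2 − 1 = 1.
Hence |(-9z - 1)/(z + 9) − 31| < 80|z + 7|/(2·1) = 40|z + 7|, which is < ε once |z + 7| < (1/40)ε.
Take δ = min(1, (1/40)ε). Then 0 < |z + 7| < δ forces both bounds, so |(-9z - 1)/(z + 9) − 31| < ε.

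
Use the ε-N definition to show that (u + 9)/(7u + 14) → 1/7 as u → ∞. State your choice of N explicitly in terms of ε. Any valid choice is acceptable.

N = 1/ε

Suppose ε > 0. We seek N > 0 such that u > N implies |(u + 9)/(7u + 14) − (1/7)| < ε.
(u + 9)/(7u + 14) − (1/7) = (7(u + 9) − (7u + 14)) / (7(7u + 14)) = 49/(7(7u + 14)).
For u > 0 we have 7u + 14 > 7u, so |(u + 9)/(7u + 14) − (1/7)| = 49/(7(7u + 14)) < 49/(7·7u) = 1/u.
Thus |(u + 9)/(7u + 14) − (1/7)| < ε whenever u > 1/ε.
Take N = 1/ε. If u > N then |(u + 9)/(7u + 14) − (1/7)| < 1/u < ε.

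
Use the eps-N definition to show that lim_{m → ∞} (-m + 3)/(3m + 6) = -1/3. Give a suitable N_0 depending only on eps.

Fix eps > 0. For m ≥ 1, |(-m + 3)/(3m + 6) + 1/3| = |15|/(3(3m + 6)) = 15/(3(3m + 6)).
Since 3m + 6 ≥ 3m for m ≥ 1, this is ≤ 15/(3·3m) = (5/3)/m.
So |(-m + 3)/(3m + 6) + 1/3| < eps whenever m > (5/3)/eps.
Take N_0 = (5/3)/eps. If m > N_0 then |(-m + 3)/(3m + 6) + 1/3| ≤ (5/3)/m < eps.

N_0 = (5/3)/eps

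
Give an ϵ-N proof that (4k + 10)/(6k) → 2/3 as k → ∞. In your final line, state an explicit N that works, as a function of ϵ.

N = (5/3)/ϵ

Let ϵ > 0 be given. For k ≥ 1, |(4k + 10)/(6k) − (2/3)| = |60|/(6(6k)) = 60/(6(6k)).
Since 6k ≥ 6k for k ≥ 1, this is ≤ 60/(6·6k) = (5/3)/k.
So |(4k + 10)/(6k) − (2/3)| < ϵ whenever k > (5/3)/ϵ.
Take N = (5/3)/ϵ. If k > N then |(4k + 10)/(6k) − (2/3)| ≤ (5/3)/k < ϵ.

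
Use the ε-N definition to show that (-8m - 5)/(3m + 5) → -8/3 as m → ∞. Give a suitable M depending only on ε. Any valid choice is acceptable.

Let ε > 0. For m ≥ 1, |(-8m - 5)/(3m + 5) + 8/3| = |25|/(3(3m + 5)) = 25/(3(3m + 5)).
Since 3m + 5 ≥ 3m for m ≥ 1, this is ≤ 25/(3·3m) = (25/9)/m.
So |(-8m - 5)/(3m + 5) + 8/3| < ε whenever m > (25/9)/ε.
Take M = (25/9)/ε. If m > M then |(-8m - 5)/(3m + 5) + 8/3| ≤ (25/9)/m < ε.

M = (25/9)/ε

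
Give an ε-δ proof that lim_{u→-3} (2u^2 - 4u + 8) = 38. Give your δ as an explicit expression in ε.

Let ε > 0. We want δ > 0 such that 0 < |u + 3| < δ implies |(2u^2 - 4u + 8) − 38| < ε.
(2u^2 - 4u + 8) − 38 = 2u^2 - 4u - 30 = (u + 3)(2u - 10).
So |(2u^2 - 4u + 8) − 38| = |u + 3|·|2u - 10|.
Require δ ≤ 1. Then |u + 3| < 1 gives |u| < 4, and by the triangle inequality |2u - 10| ≤ 2·4 + 10 = 18.
Hence |(2u^2 - 4u + 8) − 38| ≤ 18|u + 3| < ε provided |u + 3| < ε/18.
Choosing δ = min(1, ε/18) ensures both conditions, hence |(2u^2 - 4u + 8) − 38| < ε.

δ = min(1, ε/18)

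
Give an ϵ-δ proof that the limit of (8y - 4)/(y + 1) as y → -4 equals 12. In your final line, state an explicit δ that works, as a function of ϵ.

Let ϵ > 0 be given. We want δ > 0 with 0 < |y + 4| < δ ⇒ |(8y - 4)/(y + 1) − 12| < ϵ.
Combining over a common denominator, (8y - 4)/(y + 1) − 12 = [(8y - 4)·(-3) − (-36)·(y + 1)] / [(-3)·(y + 1)] = 12(y + 4) / ((-3)(y + 1)).
So |(8y - 4)/(y + 1) − 12| = 12|y + 4| / (3·|y + 1|).
Restrict δ ≤ 3/2. Then |y + 4| < 3/2 gives |y + 1| = |(y + 4) + (-3)| ≥ 3 − 3/2 = 3/2.
Hence |(8y - 4)/(y + 1) − 12| < 12|y + 4|/(3·(3/2)) = (8/3)|y + 4|, which is < ϵ once |y + 4| < (3/8)ϵ.
Take δ = min(3/2, (3/8)ϵ). Then 0 < |y + 4| < δ forces both bounds, so |(8y - 4)/(y + 1) − 12| < ϵ.

δ = min(3/2, (3/8)ϵ)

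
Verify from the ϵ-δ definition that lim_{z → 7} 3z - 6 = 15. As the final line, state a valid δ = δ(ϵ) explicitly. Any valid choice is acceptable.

δ = ϵ/3

Let ϵ > 0. We need δ > 0 so that 0 < |z − 7| < δ implies |(3z - 6) − 15| < ϵ.
Since (3z - 6) − 15 = 3(z − 7), we have |(3z - 6) − 15| = 3|z − 7|.
So 3|z − 7| < ϵ exactly when |z − 7| < ϵ/3.
Choosing δ = ϵ/3 gives |(3z - 6) − 15| = 3|z − 7| < ϵ whenever |z − 7| < δ.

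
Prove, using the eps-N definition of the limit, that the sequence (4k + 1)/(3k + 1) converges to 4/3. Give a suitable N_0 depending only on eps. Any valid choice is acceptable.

Fix eps > 0. For k ≥ 1, |(4k + 1)/(3k + 1) − (4/3)| = |-1|/(3(3k + 1)) = 1/(3(3k + 1)).
Since 3k + 1 ≥ 3k for k ≥ 1, this is ≤ 1/(3·3k) = (1/9)/k.
So |(4k + 1)/(3k + 1) − (4/3)| < eps whenever k > (1/9)/eps.
Take N_0 = (1/9)/eps. If k > N_0 then |(4k + 1)/(3k + 1) − (4/3)| ≤ (1/9)/k < eps.

N_0 = (1/9)/eps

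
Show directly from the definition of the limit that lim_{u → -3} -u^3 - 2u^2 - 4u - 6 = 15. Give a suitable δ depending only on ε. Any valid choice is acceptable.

Suppose ε > 0. We want δ > 0 such that 0 < |u + 3| < δ implies |(-u^3 - 2u^2 - 4u - 6) − 15| < ε.
(-u^3 - 2u^2 - 4u - 6) − 15 = -u^3 - 2u^2 - 4u - 21 = (u + 3)(-u^2 + u - 7).
So |(-u^3 - 2u^2 - 4u - 6) − 15| = |u + 3|·|-u^2 + u - 7|.
Assume first that |u + 3| < 1, so |u| < 4. Then |-u^2 + u - 7| ≤ 4^2 + 4 + 7 = 27.
Hence |(-u^3 - 2u^2 - 4u - 6) − 15| ≤ 27|u + 3| < ε provided |u + 3| < ε/27.
Choosing δ = min(1, ε/27) ensures both conditions, hence |(-u^3 - 2u^2 - 4u - 6) − 15| < ε.

δ = min(1, ε/27)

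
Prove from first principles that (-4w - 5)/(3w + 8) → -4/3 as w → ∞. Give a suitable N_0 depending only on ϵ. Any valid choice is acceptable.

N_0 = (17/9)/ϵ

Fix ϵ > 0. We seek N_0 > 0 such that w > N_0 implies |(-4w - 5)/(3w + 8) + 4/3| < ϵ.
(-4w - 5)/(3w + 8) + 4/3 = (3(-4w - 5) − (-4)(3w + 8)) / (3(3w + 8)) = 17/(3(3w + 8)).
For w > 0 we have 3w + 8 > 3w, so |(-4w - 5)/(3w + 8) + 4/3| = 17/(3(3w + 8)) < 17/(3·3w) = (17/9)/w.
Thus |(-4w - 5)/(3w + 8) + 4/3| < ϵ whenever w > (17/9)/ϵ.
Take N_0 = (17/9)/ϵ. If w > N_0 then |(-4w - 5)/(3w + 8) + 4/3| < (17/9)/w < ϵ.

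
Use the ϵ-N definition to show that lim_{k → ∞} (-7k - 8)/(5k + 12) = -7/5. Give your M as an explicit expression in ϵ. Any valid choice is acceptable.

Fix ϵ > 0. For k ≥ 1, |(-7k - 8)/(5k + 12) + 7/5| = |44|/(5(5k + 12)) = 44/(5(5k + 12)).
Since 5k + 12 ≥ 5k for k ≥ 1, this is ≤ 44/(5·5k) = (44/25)/k.
So |(-7k - 8)/(5k + 12) + 7/5| < ϵ whenever k > (44/25)/ϵ.
Take M = (44/25)/ϵ. If k > M then |(-7k - 8)/(5k + 12) + 7/5| ≤ (44/25)/k < ϵ.

M = (44/25)/ϵ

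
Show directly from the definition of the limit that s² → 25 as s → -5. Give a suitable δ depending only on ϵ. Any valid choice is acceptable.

δ = min(1, ϵ/11)

Let ϵ > 0 be given. We seek δ > 0 with 0 < |s + 5| < δ ⇒ |s² − 25| < ϵ.
Factor: s² − 25 = (s + 5)(s - 5), so |s² − 25| = |s + 5|·|s - 5|.
Restrict δ ≤ 1. Then |s + 5| < 1 gives |s| < 6, so by the triangle inequality |s - 5| ≤ 6 + 5 = 11.
Hence |s² − 25| ≤ 11|s + 5|, which is < ϵ once |s + 5| < ϵ/11.
Take δ = min(1, ϵ/11). If 0 < |s + 5| < δ then both bounds hold and |s² − 25| ≤ 11|s + 5| < 11·(ϵ/11) = ϵ.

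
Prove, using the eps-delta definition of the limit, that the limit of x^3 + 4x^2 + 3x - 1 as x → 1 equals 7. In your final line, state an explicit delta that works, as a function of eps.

Suppose eps > 0. We want delta > 0 such that 0 < |x − 1| < delta implies |(x^3 + 4x^2 + 3x - 1) − 7| < eps.
(x^3 + 4x^2 + 3x - 1) − 7 = x^3 + 4x^2 + 3x - 8 = (x − 1)(x^2 + 5x + 8).
So |(x^3 + 4x^2 + 3x - 1) − 7| = |x − 1|·|x^2 + 5x + 8|.
Assume first that |x − 1| < 1, so |x| < 2. Then |x^2 + 5x + 8| ≤ 2^2 + 5·2 + 8 = 22.
Hence |(x^3 + 4x^2 + 3x - 1) − 7| ≤ 22|x − 1| < eps provided |x − 1| < eps/22.
Take delta = min(1, eps/22). Then 0 < |x − 1| < delta gives both |x − 1| < 1 and |x − 1| < eps/22, so |(x^3 + 4x^2 + 3x - 1) − 7| < eps.

delta = min(1, eps/22)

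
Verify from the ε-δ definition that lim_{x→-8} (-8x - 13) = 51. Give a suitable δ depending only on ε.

δ = ε/8

Suppose ε > 0. We need δ > 0 so that 0 < |x + 8| < δ implies |(-8x - 13) − 51| < ε.
Since (-8x - 13) − 51 = -8(x + 8), we have |(-8x - 13) − 51| = 8|x + 8|.
So 8|x + 8| < ε exactly when |x + 8| < ε/8.
Take δ = ε/8. If 0 < |x + 8| < δ then |(-8x - 13) − 51| = 8|x + 8| < 8·(ε/8) = ε.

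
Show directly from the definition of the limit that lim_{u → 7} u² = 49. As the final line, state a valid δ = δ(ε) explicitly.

Fix ε > 0. We seek δ > 0 with 0 < |u − 7| < δ ⇒ |u² − 49| < ε.
Factor: u² − 49 = (u − 7)(u + 7), so |u² − 49| = |u − 7|·|u + 7|.
Impose δ ≤ 1 so that |u| < 8; then |u + 7| ≤ 15.
Hence |u² − 49| ≤ 15|u − 7|, which is < ε once |u − 7| < ε/15.
Take δ = min(1, ε/15). If 0 < |u − 7| < δ then both bounds hold and |u² − 49| ≤ 15|u − 7| < 15·(ε/15) = ε.

δ = min(1, ε/15)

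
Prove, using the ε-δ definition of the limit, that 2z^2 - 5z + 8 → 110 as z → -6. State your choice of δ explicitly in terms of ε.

δ = min(1, ε/31)

Fix ε > 0. We want δ > 0 such that 0 < |z + 6| < δ implies |(2z^2 - 5z + 8) − 110| < ε.
(2z^2 - 5z + 8) − 110 = 2z^2 - 5z - 102 = (z + 6)(2z - 17).
So |(2z^2 - 5z + 8) − 110| = |z + 6|·|2z - 17|.
Assume first that |z + 6| < 1, so |z| < 7. Then |2z - 17| ≤ 2·7 + 17 = 31.
Hence |(2z^2 - 5z + 8) − 110| ≤ 31|z + 6| < ε provided |z + 6| < ε/31.
Take δ = min(1, ε/31). Then 0 < |z + 6| < δ gives both |z + 6| < 1 and |z + 6| < ε/31, so |(2z^2 - 5z + 8) − 110| < ε.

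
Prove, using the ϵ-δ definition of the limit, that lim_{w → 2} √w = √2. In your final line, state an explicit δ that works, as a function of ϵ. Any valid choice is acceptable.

δ = min(2, √2·ϵ)

Suppose ϵ > 0. We want δ > 0 such that 0 < |w − 2| < δ implies |√w − √2| < ϵ.
Rationalise: √w − √2 = (w − 2)/(√w + √2), so |√w − √2| = |w − 2|/(√w + √2).
Restrict δ ≤ 2 so that |w − 2| < 2 forces w > 0, and then √w + √2 > √2.
Hence |√w − √2| < |w − 2|/√2, which is < ϵ once |w − 2| < √2·ϵ.
Take δ = min(2, √2·ϵ). If 0 < |w − 2| < δ then w > 0 and |√w − √2| < |w − 2|/√2 < ϵ.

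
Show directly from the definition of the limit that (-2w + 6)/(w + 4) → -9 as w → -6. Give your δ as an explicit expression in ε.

δ = min(1, (1/7)ε)

Suppose ε > 0. We want δ > 0 with 0 < |w + 6| < δ ⇒ |(-2w + 6)/(w + 4) + 9| < ε.
Combining over a common denominator, (-2w + 6)/(w + 4) + 9 = [(-2w + 6)·(-2) − 18·(w + 4)] / [(-2)·(w + 4)] = -14(w + 6) / ((-2)(w + 4)).
So |(-2w + 6)/(w + 4) + 9| = 14|w + 6| / (2·|w + 4|).
Restrict δ ≤ 1. Then |w + 6| < 1 gives |w + 4| = |(w + 6) + (-2)| ≥ 2 − 1 = 1.
Hence |(-2w + 6)/(w + 4) + 9| < 14|w + 6|/(2·1) = 7|w + 6|, which is < ε once |w + 6| < (1/7)ε.
Take δ = min(1, (1/7)ε). Then 0 < |w + 6| < δ forces both bounds, so |(-2w + 6)/(w + 4) + 9| < ε.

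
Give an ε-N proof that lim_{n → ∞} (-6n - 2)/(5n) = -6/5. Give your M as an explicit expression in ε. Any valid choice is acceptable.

M = (2/5)/ε

Fix ε > 0. For n ≥ 1, |(-6n - 2)/(5n) + 6/5| = |-10|/(5(5n)) = 10/(5(5n)).
Since 5n ≥ 5n for n ≥ 1, this is ≤ 10/(5·5n) = (2/5)/n.
So |(-6n - 2)/(5n) + 6/5| < ε whenever n > (2/5)/ε.
Take M = (2/5)/ε. If n > M then |(-6n - 2)/(5n) + 6/5| ≤ (2/5)/n < ε.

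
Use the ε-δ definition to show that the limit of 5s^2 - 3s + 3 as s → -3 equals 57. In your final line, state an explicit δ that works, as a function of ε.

Let ε > 0 be given. We want δ > 0 such that 0 < |s + 3| < δ implies |(5s^2 - 3s + 3) − 57| < ε.
(5s^2 - 3s + 3) − 57 = 5s^2 - 3s - 54 = (s + 3)(5s - 18).
So |(5s^2 - 3s + 3) − 57| = |s + 3|·|5s - 18|.
Assume first that |s + 3| < 2, so |s| < 5. Then |5s - 18| ≤ 5·5 + 18 = 43.
Hence |(5s^2 - 3s + 3) − 57| ≤ 43|s + 3| < ε provided |s + 3| < ε/43.
Take δ = min(2, ε/43). Then 0 < |s + 3| < δ gives both |s + 3| < 2 and |s + 3| < ε/43, so |(5s^2 - 3s + 3) − 57| < ε.

δ = min(2, ε/43)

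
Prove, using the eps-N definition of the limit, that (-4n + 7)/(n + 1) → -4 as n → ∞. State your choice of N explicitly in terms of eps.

Let eps > 0. For n ≥ 1, |(-4n + 7)/(n + 1) + 4| = |11|/((n + 1)) = 11/((n + 1)).
Since n + 1 ≥ n for n ≥ 1, this is ≤ 11/(n) = 11/n.
So |(-4n + 7)/(n + 1) + 4| < eps whenever n > 11/eps.
Take N = 11/eps. If n > N then |(-4n + 7)/(n + 1) + 4| ≤ 11/n < eps.

N = 11/eps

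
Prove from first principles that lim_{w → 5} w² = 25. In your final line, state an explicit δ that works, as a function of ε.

δ = min(1, ε/11)

Fix ε > 0. We seek δ > 0 with 0 < |w − 5| < δ ⇒ |w² − 25| < ε.
Factor: w² − 25 = (w − 5)(w + 5), so |w² − 25| = |w − 5|·|w + 5|.
Restrict δ ≤ 1. Then |w − 5| < 1 gives |w| < 6, so by the triangle inequality |w + 5| ≤ 6 + 5 = 11.
Hence |w² − 25| ≤ 11|w − 5|, which is < ε once |w − 5| < ε/11.
Take δ = min(1, ε/11). If 0 < |w − 5| < δ then both bounds hold and |w² − 25| ≤ 11|w − 5| < 11·(ε/11) = ε.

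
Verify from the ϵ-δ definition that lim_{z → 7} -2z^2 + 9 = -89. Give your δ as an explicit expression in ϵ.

Suppose ϵ > 0. We want δ > 0 such that 0 < |z − 7| < δ implies |(-2z^2 + 9) + 89| < ϵ.
(-2z^2 + 9) + 89 = -2z^2 + 98 = (z − 7)(-2z - 14).
So |(-2z^2 + 9) + 89| = |z − 7|·|-2z - 14|.
Assume first that |z − 7| < 2, so |z| < 9. Then |-2z - 14| ≤ 2·9 + 14 = 32.
Hence |(-2z^2 + 9) + 89| ≤ 32|z − 7| < ϵ provided |z − 7| < ϵ/32.
Take δ = min(2, ϵ/32). Then 0 < |z − 7| < δ gives both |z − 7| < 2 and |z − 7| < ϵ/32, so |(-2z^2 + 9) + 89| < ϵ.

δ = min(2, ϵ/32)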